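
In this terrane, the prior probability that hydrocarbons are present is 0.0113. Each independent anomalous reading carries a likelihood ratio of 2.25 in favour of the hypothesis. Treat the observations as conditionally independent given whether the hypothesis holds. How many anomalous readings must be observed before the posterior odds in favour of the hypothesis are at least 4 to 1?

Prior odds: 0.0113 ÷ 0.9887 = 113/9887.
Likelihood ratio per anomalous reading = 2.25.
Target odds = 4.
Need (113/9887) × 2.25ⁿ ≥ 4, i.e. 2.25ⁿ ≥ 39548/113.
2.25⁷ = 4782969/16384 falls short of 39548/113 but 2.25⁸ = 43046721/65536 reaches it, so n = 8.

8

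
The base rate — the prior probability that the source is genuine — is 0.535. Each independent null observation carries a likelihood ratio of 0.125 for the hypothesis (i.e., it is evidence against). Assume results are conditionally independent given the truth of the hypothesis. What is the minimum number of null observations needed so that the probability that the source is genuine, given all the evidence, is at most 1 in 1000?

4

Prior odds: 0.535 ÷ 0.465 = 107/93.
Likelihood ratio per null observation = 0.125.
Target odds: 0.001 ÷ 0.999 = 1/999.
Require 0.125ⁿ ≤ 1/999 ÷ (107/93) = 31/35631.
0.125³ = 0.001953125 is still above 31/35631 but 0.125⁴ = 1/4096 is at or below it, so n = 4.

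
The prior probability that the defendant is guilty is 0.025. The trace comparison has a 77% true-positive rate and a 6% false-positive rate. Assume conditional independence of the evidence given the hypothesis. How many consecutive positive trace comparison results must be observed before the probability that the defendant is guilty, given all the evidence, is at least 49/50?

Prior odds = 0.025/0.975 = 1/39.
Likelihood ratio of a positive result = 0.77/0.06 = 77/6.
Target odds: 0.98 ÷ 0.02 = 49.
Need (1/39) × (77/6)ⁿ ≥ 49, i.e. (77/6)ⁿ ≥ 1911.
(77/6)² = 5929/36 falls short of 1911 but (77/6)³ = 456533/216 reaches it, so n = 3.

3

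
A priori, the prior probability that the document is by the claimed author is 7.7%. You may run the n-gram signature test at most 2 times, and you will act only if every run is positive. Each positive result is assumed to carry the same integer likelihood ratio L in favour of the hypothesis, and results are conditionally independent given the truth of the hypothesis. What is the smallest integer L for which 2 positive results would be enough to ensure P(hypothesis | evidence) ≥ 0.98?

Prior odds = 0.077/0.923 = 77/923.
Target odds = 0.98/0.02 = 49.
Need L² ≥ 49 ÷ (77/923) = 6461/11.
24² = 576 < 6461/11 ≤ 625 = 25², so L = 25.

25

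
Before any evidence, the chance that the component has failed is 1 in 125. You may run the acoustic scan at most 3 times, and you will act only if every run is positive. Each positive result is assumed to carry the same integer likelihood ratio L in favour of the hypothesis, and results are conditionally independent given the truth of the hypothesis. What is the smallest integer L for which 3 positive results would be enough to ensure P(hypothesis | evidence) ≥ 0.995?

Prior odds = 0.008/0.992 = 1/124.
Target odds = 0.995/0.005 = 199.
Need L³ ≥ 199 ÷ (1/124) = 24676.
29³ = 24389 < 24676 ≤ 27000 = 30³, so L = 30.

30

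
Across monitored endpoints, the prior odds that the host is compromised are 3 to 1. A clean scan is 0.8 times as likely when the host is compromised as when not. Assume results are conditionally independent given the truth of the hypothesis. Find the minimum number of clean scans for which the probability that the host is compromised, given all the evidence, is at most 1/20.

Prior odds = 3.
Likelihood ratio per clean scan = 0.8.
Target posterior odds = 0.05/0.95 = 1/19.
Need 3 × 0.8ⁿ ≤ 1/19, i.e. 0.8ⁿ ≤ 1/57.
0.8¹⁸ ≈0.0180144 is still above 1/57 but 0.8¹⁹ ≈0.0144115 is at or below it, so n = 19.

19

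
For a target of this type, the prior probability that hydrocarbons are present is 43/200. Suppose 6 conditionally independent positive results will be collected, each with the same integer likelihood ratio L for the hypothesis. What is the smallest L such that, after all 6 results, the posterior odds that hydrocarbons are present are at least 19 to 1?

Prior odds = 0.215/0.785 = 43/157.
Target odds = 19.
Need L⁶ ≥ 19 ÷ (43/157) = 2983/43.
2⁶ = 64 < 2983/43 ≤ 729 = 3⁶, so L = 3.

3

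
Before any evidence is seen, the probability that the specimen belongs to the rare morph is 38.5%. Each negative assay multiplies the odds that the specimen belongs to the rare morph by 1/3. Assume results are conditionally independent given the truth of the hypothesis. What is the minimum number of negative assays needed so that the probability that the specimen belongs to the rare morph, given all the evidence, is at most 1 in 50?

Prior odds = 0.385/0.615 = 77/123.
Likelihood ratio per negative assay = 1/3.
Target odds: 0.02 ÷ 0.98 = 1/49.
Require (1/3)ⁿ ≤ 1/49 ÷ (77/123) = 123/3773.
(1/3)³ = 1/27 is still above 123/3773 but (1/3)⁴ = 1/81 is at or below it, so n = 4.

4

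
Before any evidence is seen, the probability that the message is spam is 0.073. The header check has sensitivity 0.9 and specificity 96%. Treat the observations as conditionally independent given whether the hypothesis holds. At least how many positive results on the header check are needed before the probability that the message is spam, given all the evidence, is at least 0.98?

Prior odds = 0.073/0.927 = 73/927.
False-positive rate = 1 − 0.96 = 0.04; likelihood ratio of a positive = 0.9/0.04 = 22.5.
Target odds: 0.98 ÷ 0.02 = 49.
Need (73/927) × 22.5ⁿ ≥ 49, i.e. 22.5ⁿ ≥ 45423/73.
22.5² = 506.25 falls short of 45423/73 but 22.5³ = 11390.625 reaches it, so n = 3.

3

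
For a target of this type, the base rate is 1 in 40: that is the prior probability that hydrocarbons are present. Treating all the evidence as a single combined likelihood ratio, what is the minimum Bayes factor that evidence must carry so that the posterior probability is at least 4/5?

156

Prior odds = 0.025/0.975 = 1/39.
Target odds = 0.8/0.2 = 4.
Required Bayes factor = 4 ÷ (1/39) = 156.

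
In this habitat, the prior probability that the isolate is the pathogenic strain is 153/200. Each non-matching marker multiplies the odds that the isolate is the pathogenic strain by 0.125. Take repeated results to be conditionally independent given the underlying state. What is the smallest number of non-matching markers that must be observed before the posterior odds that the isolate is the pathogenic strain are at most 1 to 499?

Prior odds = 0.765/0.235 = 153/47.
Likelihood ratio per non-matching marker = 0.125.
Target odds = 1/499.
Require 0.125ⁿ ≤ 1/499 ÷ (153/47) = 47/76347.
0.125³ = 0.001953125 is still above 47/76347 but 0.125⁴ = 1/4096 is at or below it, so n = 4.

4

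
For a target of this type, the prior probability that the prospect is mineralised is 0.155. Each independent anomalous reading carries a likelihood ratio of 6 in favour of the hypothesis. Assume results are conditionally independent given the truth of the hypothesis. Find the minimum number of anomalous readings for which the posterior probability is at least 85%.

Prior odds: 0.155 ÷ 0.845 = 31/169.
Likelihood ratio per anomalous reading = 6.
Target odds: 0.85 ÷ 0.15 = 17/3.
Need (31/169) × 6ⁿ ≥ 17/3, i.e. 6ⁿ ≥ 2873/93.
6¹ = 6 falls short of 2873/93 but 6² = 36 reaches it, so n = 2.

2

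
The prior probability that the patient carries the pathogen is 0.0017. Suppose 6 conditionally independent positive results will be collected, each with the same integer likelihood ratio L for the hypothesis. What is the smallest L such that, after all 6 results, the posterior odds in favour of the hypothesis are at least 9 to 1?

Prior odds = 0.0017/0.9983 = 17/9983.
Target odds = 9.
Need L⁶ ≥ 9 ÷ (17/9983) = 89847/17.
4⁶ = 4096 < 89847/17 ≤ 15625 = 5⁶, so L = 5.

5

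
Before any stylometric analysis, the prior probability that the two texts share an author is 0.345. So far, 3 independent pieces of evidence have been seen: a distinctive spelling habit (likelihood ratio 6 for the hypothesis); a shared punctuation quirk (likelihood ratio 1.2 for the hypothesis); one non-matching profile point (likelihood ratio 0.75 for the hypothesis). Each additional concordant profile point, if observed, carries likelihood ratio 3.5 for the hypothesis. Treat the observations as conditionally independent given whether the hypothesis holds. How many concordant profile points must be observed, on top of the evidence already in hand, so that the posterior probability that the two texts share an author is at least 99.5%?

Prior odds = 0.345/0.655 = 69/131.
Combined Bayes factor of the evidence already in hand = 6 × 1.2 × 0.75 = 5.4.
Odds after that evidence = (69/131) × 5.4 = 1863/655.
Target odds = 0.995/0.005 = 199.
Need 3.5ⁿ ≥ 199 ÷ (1863/655) = 130345/1863.
3.5³ = 42.875 falls short of 130345/1863 but 3.5⁴ = 150.0625 reaches it, so n = 4.

4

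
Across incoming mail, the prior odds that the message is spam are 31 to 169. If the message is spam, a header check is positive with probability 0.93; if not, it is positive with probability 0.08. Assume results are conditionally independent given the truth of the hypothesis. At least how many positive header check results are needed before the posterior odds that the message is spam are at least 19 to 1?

Prior odds = 31/169.
Likelihood ratio of a positive = 0.93/0.08 = 11.625.
Target odds = 19.
Require 11.625ⁿ ≥ 19 ÷ (31/169) = 3211/31.
11.625¹ = 11.625 falls short of 3211/31 but 11.625² = 135.140625 reaches it, so n = 2.

2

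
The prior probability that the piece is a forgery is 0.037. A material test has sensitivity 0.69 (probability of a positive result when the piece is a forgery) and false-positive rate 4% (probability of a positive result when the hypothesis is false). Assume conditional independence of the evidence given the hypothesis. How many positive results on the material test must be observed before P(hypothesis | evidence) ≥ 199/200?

Prior odds = 0.037/0.963 = 37/963.
Likelihood ratio of a positive result = 0.69/0.04 = 17.25.
Target odds: 0.995 ÷ 0.005 = 199.
Need (37/963) × 17.25ⁿ ≥ 199, i.e. 17.25ⁿ ≥ 191637/37.
17.25³ = 5132.953125 falls short of 191637/37 but 17.25⁴ = 22667121/256 reaches it, so n = 4.

4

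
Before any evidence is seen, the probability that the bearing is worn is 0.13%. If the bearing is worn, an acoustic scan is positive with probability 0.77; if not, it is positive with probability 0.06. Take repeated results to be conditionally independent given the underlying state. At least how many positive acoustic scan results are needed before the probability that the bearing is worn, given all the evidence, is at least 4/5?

Prior odds = 0.0013/0.9987 = 13/9987.
Likelihood ratio of a positive = 0.77/0.06 = 77/6.
Target posterior odds = 0.8/0.2 = 4.
Require (77/6)ⁿ ≥ 4 ÷ (13/9987) = 39948/13.
(77/6)³ = 456533/216 falls short of 39948/13 but (77/6)⁴ = 35153041/1296 reaches it, so n = 4.

4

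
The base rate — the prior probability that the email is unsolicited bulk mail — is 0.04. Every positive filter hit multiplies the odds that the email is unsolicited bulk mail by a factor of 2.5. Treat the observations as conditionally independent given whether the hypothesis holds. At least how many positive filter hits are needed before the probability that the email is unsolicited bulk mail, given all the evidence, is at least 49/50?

8

Prior odds: 0.04 ÷ 0.96 = 1/24.
Likelihood ratio per positive filter hit = 2.5.
Target posterior odds = 0.98/0.02 = 49.
Need (1/24) × 2.5ⁿ ≥ 49, i.e. 2.5ⁿ ≥ 1176.
2.5⁷ = 610.3515625 falls short of 1176 but 2.5⁸ = 390625/256 reaches it, so n = 8.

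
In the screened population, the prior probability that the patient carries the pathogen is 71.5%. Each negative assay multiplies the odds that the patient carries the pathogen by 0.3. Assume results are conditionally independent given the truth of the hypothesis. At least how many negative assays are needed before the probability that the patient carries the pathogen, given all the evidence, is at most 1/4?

2

Prior odds: 0.715 ÷ 0.285 = 143/57.
Likelihood ratio per negative assay = 0.3.
Target odds: 0.25 ÷ 0.75 = 1/3.
Need (143/57) × 0.3ⁿ ≤ 1/3, i.e. 0.3ⁿ ≤ 19/143.
0.3¹ = 0.3 is still above 19/143 but 0.3² = 0.09 is at or below it, so n = 2.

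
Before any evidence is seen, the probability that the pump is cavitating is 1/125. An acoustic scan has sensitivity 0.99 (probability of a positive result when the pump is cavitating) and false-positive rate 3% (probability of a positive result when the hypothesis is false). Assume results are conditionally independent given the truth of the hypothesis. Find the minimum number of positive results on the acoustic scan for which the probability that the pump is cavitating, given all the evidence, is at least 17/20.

Prior odds = 0.008/0.992 = 1/124.
Likelihood ratio of a positive result = 0.99/0.03 = 33.
Target odds: 0.85 ÷ 0.15 = 17/3.
Need (1/124) × 33ⁿ ≥ 17/3, i.e. 33ⁿ ≥ 2108/3.
33¹ = 33 falls short of 2108/3 but 33² = 1089 reaches it, so n = 2.

2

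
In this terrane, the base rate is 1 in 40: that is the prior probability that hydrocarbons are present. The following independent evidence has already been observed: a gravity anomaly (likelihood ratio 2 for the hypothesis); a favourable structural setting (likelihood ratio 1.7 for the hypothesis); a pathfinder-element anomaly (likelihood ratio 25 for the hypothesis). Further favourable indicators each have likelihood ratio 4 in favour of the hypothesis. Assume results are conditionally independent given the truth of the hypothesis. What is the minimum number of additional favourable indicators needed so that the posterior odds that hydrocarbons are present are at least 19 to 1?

Prior odds = 0.025/0.975 = 1/39.
Combined Bayes factor of the evidence already in hand = 2 × 1.7 × 25 = 85.
Odds after that evidence = (1/39) × 85 = 85/39.
Target odds = 19.
Need 4ⁿ ≥ 19 ÷ (85/39) = 741/85.
4¹ = 4 falls short of 741/85 but 4² = 16 reaches it, so n = 2.

2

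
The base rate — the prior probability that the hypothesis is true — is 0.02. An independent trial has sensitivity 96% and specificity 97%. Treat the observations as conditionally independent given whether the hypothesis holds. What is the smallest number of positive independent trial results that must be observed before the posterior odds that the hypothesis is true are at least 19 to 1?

Prior odds: 0.02 ÷ 0.98 = 1/49.
False-positive rate = 1 − 0.97 = 0.03; likelihood ratio of a positive = 0.96/0.03 = 32.
Target odds = 19.
Need (1/49) × 32ⁿ ≥ 19, i.e. 32ⁿ ≥ 931.
32¹ = 32 falls short of 931 but 32² = 1024 reaches it, so n = 2.

2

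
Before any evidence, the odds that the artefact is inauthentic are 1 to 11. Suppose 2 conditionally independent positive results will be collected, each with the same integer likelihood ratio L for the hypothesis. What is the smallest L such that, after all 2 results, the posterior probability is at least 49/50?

24

Prior odds = 1/11.
Target odds = 0.98/0.02 = 49.
Need L² ≥ 49 ÷ (1/11) = 539.
23² = 529 < 539 ≤ 576 = 24², so L = 24.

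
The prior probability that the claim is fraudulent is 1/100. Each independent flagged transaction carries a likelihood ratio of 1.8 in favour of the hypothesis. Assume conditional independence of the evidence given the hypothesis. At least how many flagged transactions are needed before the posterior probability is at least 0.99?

16

Prior odds: 0.01 ÷ 0.99 = 1/99.
Likelihood ratio per flagged transaction = 1.8.
Target odds: 0.99 ÷ 0.01 = 99.
Need (1/99) × 1.8ⁿ ≥ 99, i.e. 1.8ⁿ ≥ 9801.
1.8¹⁵ ≈6746.64 falls short of 9801 but 1.8¹⁶ ≈12144 reaches it, so n = 16.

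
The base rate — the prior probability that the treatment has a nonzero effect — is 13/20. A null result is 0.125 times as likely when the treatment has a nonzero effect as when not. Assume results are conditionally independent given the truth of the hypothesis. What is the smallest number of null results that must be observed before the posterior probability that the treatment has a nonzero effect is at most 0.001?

Prior odds = 0.65/0.35 = 13/7.
Likelihood ratio per null result = 0.125.
Target odds: 0.001 ÷ 0.999 = 1/999.
Require 0.125ⁿ ≤ 1/999 ÷ (13/7) = 7/12987.
0.125³ = 0.001953125 is still above 7/12987 but 0.125⁴ = 1/4096 is at or below it, so n = 4.

4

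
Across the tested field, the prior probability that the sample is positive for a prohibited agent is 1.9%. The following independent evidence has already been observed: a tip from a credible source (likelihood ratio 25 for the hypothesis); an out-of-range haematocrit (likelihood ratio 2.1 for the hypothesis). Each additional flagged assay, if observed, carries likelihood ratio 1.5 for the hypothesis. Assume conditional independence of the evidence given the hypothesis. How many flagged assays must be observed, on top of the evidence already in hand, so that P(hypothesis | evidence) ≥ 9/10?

6

Prior odds = 0.019/0.981 = 19/981.
Combined Bayes factor of the evidence already in hand = 25 × 2.1 = 52.5.
Odds after that evidence = (19/981) × 52.5 = 665/654.
Target odds = 0.9/0.1 = 9.
Need 1.5ⁿ ≥ 9 ÷ (665/654) = 5886/665.
1.5⁵ = 7.59375 falls short of 5886/665 but 1.5⁶ = 11.390625 reaches it, so n = 6.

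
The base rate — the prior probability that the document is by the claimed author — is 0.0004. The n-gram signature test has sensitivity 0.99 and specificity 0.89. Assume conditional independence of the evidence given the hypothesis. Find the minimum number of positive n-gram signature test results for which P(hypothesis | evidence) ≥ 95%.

Prior odds = 0.0004/0.9996 = 1/2499.
False-positive rate = 1 − 0.89 = 0.11; likelihood ratio of a positive = 0.99/0.11 = 9.
Target odds: 0.95 ÷ 0.05 = 19.
Need (1/2499) × 9ⁿ ≥ 19, i.e. 9ⁿ ≥ 47481.
9⁴ = 6561 falls short of 47481 but 9⁵ = 59049 reaches it, so n = 5.

5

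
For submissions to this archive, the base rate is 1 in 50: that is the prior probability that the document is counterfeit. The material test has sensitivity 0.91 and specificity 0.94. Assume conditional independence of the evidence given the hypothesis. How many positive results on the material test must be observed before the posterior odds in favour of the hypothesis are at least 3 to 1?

2

Prior odds: 0.02 ÷ 0.98 = 1/49.
False-positive rate = 1 − 0.94 = 0.06; likelihood ratio of a positive = 0.91/0.06 = 91/6.
Target odds = 3.
Require (91/6)ⁿ ≥ 3 ÷ (1/49) = 147.
(91/6)¹ = 91/6 falls short of 147 but (91/6)² = 8281/36 reaches it, so n = 2.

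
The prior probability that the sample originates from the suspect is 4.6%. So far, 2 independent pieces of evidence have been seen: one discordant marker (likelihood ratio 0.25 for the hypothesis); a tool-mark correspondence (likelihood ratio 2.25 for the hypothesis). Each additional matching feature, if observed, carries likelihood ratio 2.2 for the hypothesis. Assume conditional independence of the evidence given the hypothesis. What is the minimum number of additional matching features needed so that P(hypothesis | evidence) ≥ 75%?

Prior odds = 0.046/0.954 = 23/477.
Combined Bayes factor of the evidence already in hand = 0.25 × 2.25 = 0.5625.
Odds after that evidence = (23/477) × 0.5625 = 23/848.
Target odds = 0.75/0.25 = 3.
Need 2.2ⁿ ≥ 3 ÷ (23/848) = 2544/23.
2.2⁵ = 51.53632 falls short of 2544/23 but 2.2⁶ = 1771561/15625 reaches it, so n = 6.

6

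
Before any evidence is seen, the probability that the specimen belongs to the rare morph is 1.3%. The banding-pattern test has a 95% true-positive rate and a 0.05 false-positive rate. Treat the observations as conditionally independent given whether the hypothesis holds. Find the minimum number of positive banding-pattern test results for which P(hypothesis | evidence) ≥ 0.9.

Prior odds = 0.013/0.987 = 13/987.
Likelihood ratio of a positive result = 0.95/0.05 = 19.
Target posterior odds = 0.9/0.1 = 9.
Require 19ⁿ ≥ 9 ÷ (13/987) = 8883/13.
19² = 361 falls short of 8883/13 but 19³ = 6859 reaches it, so n = 3.

3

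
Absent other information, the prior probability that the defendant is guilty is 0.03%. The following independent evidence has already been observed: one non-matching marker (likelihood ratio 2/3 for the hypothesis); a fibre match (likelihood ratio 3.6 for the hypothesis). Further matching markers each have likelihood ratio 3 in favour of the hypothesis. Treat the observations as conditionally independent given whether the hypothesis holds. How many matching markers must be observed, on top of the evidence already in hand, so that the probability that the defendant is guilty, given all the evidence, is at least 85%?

9

Prior odds = 0.0003/0.9997 = 3/9997.
Combined Bayes factor of the evidence already in hand = (2/3) × 3.6 = 2.4.
Odds after that evidence = (3/9997) × 2.4 = 36/49985.
Target odds = 0.85/0.15 = 17/3.
Need 3ⁿ ≥ 17/3 ÷ (36/49985) = 849745/108.
3⁸ = 6561 falls short of 849745/108 but 3⁹ = 19683 reaches it, so n = 9.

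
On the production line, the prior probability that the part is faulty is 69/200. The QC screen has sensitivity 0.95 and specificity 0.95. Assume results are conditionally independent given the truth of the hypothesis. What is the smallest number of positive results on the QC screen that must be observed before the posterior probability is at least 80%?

1

Prior odds = 0.345/0.655 = 69/131.
False-positive rate = 1 − 0.95 = 0.05; likelihood ratio of a positive = 0.95/0.05 = 19.
Target odds: 0.8 ÷ 0.2 = 4.
Need (69/131) × 19ⁿ ≥ 4, i.e. 19ⁿ ≥ 524/69.
19¹ = 19, which meets the required 524/69; so n = 1.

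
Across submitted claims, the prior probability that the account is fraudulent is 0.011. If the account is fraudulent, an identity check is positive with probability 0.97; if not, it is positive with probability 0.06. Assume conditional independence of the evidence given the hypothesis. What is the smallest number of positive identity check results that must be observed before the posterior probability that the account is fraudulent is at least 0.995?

Prior odds = 0.011/0.989 = 11/989.
Likelihood ratio of a positive = 0.97/0.06 = 97/6.
Target posterior odds = 0.995/0.005 = 199.
Require (97/6)ⁿ ≥ 199 ÷ (11/989) = 196811/11.
(97/6)³ = 912673/216 falls short of 196811/11 but (97/6)⁴ = 88529281/1296 reaches it, so n = 4.

4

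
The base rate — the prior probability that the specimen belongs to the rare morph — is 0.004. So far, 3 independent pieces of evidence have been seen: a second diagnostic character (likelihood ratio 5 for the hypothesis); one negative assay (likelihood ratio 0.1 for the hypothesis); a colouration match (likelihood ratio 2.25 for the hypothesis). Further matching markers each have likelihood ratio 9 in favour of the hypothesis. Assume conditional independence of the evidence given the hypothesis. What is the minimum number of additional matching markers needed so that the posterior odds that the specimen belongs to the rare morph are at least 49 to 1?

Prior odds = 0.004/0.996 = 1/249.
Combined Bayes factor of the evidence already in hand = 5 × 0.1 × 2.25 = 1.125.
Odds after that evidence = (1/249) × 1.125 = 3/664.
Target odds = 49.
Need 9ⁿ ≥ 49 ÷ (3/664) = 32536/3.
9⁴ = 6561 falls short of 32536/3 but 9⁵ = 59049 reaches it, so n = 5.

5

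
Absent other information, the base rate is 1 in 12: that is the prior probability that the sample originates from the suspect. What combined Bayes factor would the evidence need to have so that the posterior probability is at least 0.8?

Prior odds = (1/12)/(11/12) = 1/11.
Target odds = 0.8/0.2 = 4.
Required Bayes factor = 4 ÷ (1/11) = 44.

44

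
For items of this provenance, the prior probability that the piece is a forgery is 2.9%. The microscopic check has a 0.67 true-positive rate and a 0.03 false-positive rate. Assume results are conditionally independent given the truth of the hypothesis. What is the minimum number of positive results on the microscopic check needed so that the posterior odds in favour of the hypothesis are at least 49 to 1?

Prior odds = 0.029/0.971 = 29/971.
Likelihood ratio of a positive result = 0.67/0.03 = 67/3.
Target odds = 49.
Need (29/971) × (67/3)ⁿ ≥ 49, i.e. (67/3)ⁿ ≥ 47579/29.
(67/3)² = 4489/9 falls short of 47579/29 but (67/3)³ = 300763/27 reaches it, so n = 3.

3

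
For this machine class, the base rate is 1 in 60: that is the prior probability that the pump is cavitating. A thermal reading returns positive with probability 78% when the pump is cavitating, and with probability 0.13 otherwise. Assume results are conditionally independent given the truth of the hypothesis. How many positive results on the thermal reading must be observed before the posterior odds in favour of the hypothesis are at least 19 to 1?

Prior odds: (1/60) ÷ (59/60) = 1/59.
Likelihood ratio of a positive result = 0.78/0.13 = 6.
Target odds = 19.
Need (1/59) × 6ⁿ ≥ 19, i.e. 6ⁿ ≥ 1121.
6³ = 216 falls short of 1121 but 6⁴ = 1296 reaches it, so n = 4.

4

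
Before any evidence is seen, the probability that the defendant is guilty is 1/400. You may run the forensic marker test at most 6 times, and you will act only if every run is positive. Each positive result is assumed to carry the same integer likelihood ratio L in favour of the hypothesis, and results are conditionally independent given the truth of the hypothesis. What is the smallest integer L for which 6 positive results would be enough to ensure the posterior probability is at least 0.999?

9

Prior odds = 0.0025/0.9975 = 1/399.
Target odds = 0.999/0.001 = 999.
Need L⁶ ≥ 999 ÷ (1/399) = 398601.
8⁶ = 262144 < 398601 ≤ 531441 = 9⁶, so L = 9.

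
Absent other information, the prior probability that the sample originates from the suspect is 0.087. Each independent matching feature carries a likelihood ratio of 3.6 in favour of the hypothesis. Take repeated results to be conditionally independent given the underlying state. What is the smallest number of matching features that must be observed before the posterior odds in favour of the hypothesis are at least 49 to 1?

Prior odds = 0.087/0.913 = 87/913.
Likelihood ratio per matching feature = 3.6.
Target odds = 49.
Require 3.6ⁿ ≥ 49 ÷ (87/913) = 44737/87.
3.6⁴ = 167.9616 falls short of 44737/87 but 3.6⁵ = 604.66176 reaches it, so n = 5.

5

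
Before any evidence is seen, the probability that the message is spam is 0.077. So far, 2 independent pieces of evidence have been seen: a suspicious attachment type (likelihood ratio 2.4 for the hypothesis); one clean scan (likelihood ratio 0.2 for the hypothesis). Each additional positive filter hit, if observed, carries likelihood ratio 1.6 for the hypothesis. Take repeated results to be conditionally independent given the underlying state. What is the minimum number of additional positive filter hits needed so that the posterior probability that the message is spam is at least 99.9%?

22

Prior odds = 0.077/0.923 = 77/923.
Combined Bayes factor of the evidence already in hand = 2.4 × 0.2 = 0.48.
Odds after that evidence = (77/923) × 0.48 = 924/23075.
Target odds = 0.999/0.001 = 999.
Need 1.6ⁿ ≥ 999 ÷ (924/23075) = 7683975/308.
1.6²¹ ≈19342.8 falls short of 7683975/308 but 1.6²² ≈30948.5 reaches it, so n = 22.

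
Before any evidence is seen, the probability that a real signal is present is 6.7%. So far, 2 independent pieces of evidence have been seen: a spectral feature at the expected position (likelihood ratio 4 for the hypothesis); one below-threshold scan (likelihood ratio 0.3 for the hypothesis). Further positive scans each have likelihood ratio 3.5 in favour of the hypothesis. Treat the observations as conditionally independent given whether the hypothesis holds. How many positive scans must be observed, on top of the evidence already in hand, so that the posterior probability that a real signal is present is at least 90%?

4

Prior odds = 0.067/0.933 = 67/933.
Combined Bayes factor of the evidence already in hand = 4 × 0.3 = 1.2.
Odds after that evidence = (67/933) × 1.2 = 134/1555.
Target odds = 0.9/0.1 = 9.
Need 3.5ⁿ ≥ 9 ÷ (134/1555) = 13995/134.
3.5³ = 42.875 falls short of 13995/134 but 3.5⁴ = 150.0625 reaches it, so n = 4.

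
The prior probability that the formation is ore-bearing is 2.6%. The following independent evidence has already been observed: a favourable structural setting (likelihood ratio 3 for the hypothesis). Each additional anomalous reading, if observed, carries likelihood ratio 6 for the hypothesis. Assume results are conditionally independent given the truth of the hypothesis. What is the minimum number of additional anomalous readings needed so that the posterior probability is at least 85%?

3

Prior odds = 0.026/0.974 = 13/487.
Bayes factor of the evidence already in hand = 3.
Odds after that evidence = (13/487) × 3 = 39/487.
Target odds = 0.85/0.15 = 17/3.
Need 6ⁿ ≥ 17/3 ÷ (39/487) = 8279/117.
6² = 36 falls short of 8279/117 but 6³ = 216 reaches it, so n = 3.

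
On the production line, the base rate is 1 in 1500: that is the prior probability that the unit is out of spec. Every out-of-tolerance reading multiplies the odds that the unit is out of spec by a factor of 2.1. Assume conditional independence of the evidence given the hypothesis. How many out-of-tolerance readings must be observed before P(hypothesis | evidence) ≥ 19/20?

14

Prior odds: (1/1500) ÷ (1499/1500) = 1/1499.
Likelihood ratio per out-of-tolerance reading = 2.1.
Target odds: 0.95 ÷ 0.05 = 19.
Require 2.1ⁿ ≥ 19 ÷ (1/1499) = 28481.
2.1¹³ ≈15447.2 falls short of 28481 but 2.1¹⁴ ≈32439.2 reaches it, so n = 14.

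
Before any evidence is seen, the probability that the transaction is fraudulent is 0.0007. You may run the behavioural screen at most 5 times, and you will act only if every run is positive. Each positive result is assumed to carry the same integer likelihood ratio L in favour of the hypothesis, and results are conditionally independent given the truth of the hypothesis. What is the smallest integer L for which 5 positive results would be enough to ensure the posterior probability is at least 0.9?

7

Prior odds = 0.0007/0.9993 = 7/9993.
Target odds = 0.9/0.1 = 9.
Need L⁵ ≥ 9 ÷ (7/9993) = 89937/7.
6⁵ = 7776 < 89937/7 ≤ 16807 = 7⁵, so L = 7.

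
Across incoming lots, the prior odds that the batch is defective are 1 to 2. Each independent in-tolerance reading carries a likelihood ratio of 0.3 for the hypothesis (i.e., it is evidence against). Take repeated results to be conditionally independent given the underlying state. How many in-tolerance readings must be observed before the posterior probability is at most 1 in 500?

Prior odds = 0.5.
Likelihood ratio per in-tolerance reading = 0.3.
Target odds: 0.002 ÷ 0.998 = 1/499.
Require 0.3ⁿ ≤ 1/499 ÷ 0.5 = 2/499.
0.3⁴ = 0.0081 is still above 2/499 but 0.3⁵ = 243/100000 is at or below it, so n = 5.

5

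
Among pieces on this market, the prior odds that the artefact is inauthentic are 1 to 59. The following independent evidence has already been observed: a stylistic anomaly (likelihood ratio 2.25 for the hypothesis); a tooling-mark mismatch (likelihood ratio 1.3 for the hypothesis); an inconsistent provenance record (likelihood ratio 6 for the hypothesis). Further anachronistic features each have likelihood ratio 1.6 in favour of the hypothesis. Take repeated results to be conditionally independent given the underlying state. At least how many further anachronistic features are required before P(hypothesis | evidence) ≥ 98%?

Prior odds = 1/59.
Combined Bayes factor of the evidence already in hand = 2.25 × 1.3 × 6 = 17.55.
Odds after that evidence = (1/59) × 17.55 = 351/1180.
Target odds = 0.98/0.02 = 49.
Need 1.6ⁿ ≥ 49 ÷ (351/1180) = 57820/351.
1.6¹⁰ ≈109.951 falls short of 57820/351 but 1.6¹¹ ≈175.922 reaches it, so n = 11.

11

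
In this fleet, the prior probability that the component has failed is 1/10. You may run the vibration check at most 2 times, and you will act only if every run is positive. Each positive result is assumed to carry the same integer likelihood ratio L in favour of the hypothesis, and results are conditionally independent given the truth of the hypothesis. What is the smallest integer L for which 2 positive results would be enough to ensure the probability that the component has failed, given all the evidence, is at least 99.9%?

95

Prior odds = 0.1/0.9 = 1/9.
Target odds = 0.999/0.001 = 999.
Need L² ≥ 999 ÷ (1/9) = 8991.
94² = 8836 < 8991 ≤ 9025 = 95², so L = 95.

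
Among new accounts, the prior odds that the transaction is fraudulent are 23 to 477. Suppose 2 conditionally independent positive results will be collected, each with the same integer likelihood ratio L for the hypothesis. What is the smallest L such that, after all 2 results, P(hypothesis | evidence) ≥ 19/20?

Prior odds = 23/477.
Target odds = 0.95/0.05 = 19.
Need L² ≥ 19 ÷ (23/477) = 9063/23.
19² = 361 < 9063/23 ≤ 400 = 20², so L = 20.

20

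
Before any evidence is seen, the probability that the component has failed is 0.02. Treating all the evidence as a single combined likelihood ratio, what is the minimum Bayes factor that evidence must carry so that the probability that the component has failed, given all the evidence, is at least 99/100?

Prior odds = 0.02/0.98 = 1/49.
Target odds = 0.99/0.01 = 99.
Required Bayes factor = 99 ÷ (1/49) = 4851.

4851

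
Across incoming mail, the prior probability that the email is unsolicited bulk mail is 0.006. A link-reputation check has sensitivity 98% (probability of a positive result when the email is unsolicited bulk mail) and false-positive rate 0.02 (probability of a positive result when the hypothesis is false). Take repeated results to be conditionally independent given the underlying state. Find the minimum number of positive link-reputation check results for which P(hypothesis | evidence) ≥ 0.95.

3

Prior odds: 0.006 ÷ 0.994 = 3/497.
Likelihood ratio of a positive result = 0.98/0.02 = 49.
Target odds: 0.95 ÷ 0.05 = 19.
Need (3/497) × 49ⁿ ≥ 19, i.e. 49ⁿ ≥ 9443/3.
49² = 2401 falls short of 9443/3 but 49³ = 117649 reaches it, so n = 3.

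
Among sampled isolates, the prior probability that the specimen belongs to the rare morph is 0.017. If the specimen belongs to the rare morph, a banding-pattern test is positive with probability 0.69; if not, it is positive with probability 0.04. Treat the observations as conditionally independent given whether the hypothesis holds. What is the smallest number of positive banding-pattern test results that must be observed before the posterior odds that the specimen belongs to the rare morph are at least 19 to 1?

3

Prior odds: 0.017 ÷ 0.983 = 17/983.
Likelihood ratio of a positive = 0.69/0.04 = 17.25.
Target odds = 19.
Require 17.25ⁿ ≥ 19 ÷ (17/983) = 18677/17.
17.25² = 297.5625 falls short of 18677/17 but 17.25³ = 5132.953125 reaches it, so n = 3.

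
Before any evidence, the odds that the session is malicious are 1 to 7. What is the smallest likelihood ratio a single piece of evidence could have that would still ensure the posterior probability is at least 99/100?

Prior odds = 1/7.
Target odds = 0.99/0.01 = 99.
Required Bayes factor = 99 ÷ (1/7) = 693.

693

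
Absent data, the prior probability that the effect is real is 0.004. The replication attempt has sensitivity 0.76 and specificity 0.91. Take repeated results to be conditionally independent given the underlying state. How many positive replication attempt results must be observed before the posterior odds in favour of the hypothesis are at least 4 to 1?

Prior odds: 0.004 ÷ 0.996 = 1/249.
False-positive rate = 1 − 0.91 = 0.09; likelihood ratio of a positive = 0.76/0.09 = 76/9.
Target odds = 4.
Need (1/249) × (76/9)ⁿ ≥ 4, i.e. (76/9)ⁿ ≥ 996.
(76/9)³ = 438976/729 falls short of 996 but (76/9)⁴ = 33362176/6561 reaches it, so n = 4.

4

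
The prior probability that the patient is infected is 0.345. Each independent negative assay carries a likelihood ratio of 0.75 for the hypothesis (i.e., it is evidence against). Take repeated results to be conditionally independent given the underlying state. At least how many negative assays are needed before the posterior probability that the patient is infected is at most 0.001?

22

Prior odds: 0.345 ÷ 0.655 = 69/131.
Likelihood ratio per negative assay = 0.75.
Target posterior odds = 0.001/0.999 = 1/999.
Require 0.75ⁿ ≤ 1/999 ÷ (69/131) = 131/68931.
0.75²¹ ≈0.00237841 is still above 131/68931 but 0.75²² ≈0.00178381 is at or below it, so n = 22.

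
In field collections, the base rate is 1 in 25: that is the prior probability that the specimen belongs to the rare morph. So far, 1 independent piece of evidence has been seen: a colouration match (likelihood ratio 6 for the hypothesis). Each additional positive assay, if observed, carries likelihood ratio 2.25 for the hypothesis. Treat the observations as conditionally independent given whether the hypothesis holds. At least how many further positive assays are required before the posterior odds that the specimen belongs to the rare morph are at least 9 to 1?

Prior odds = 0.04/0.96 = 1/24.
Bayes factor of the evidence already in hand = 6.
Odds after that evidence = (1/24) × 6 = 0.25.
Target odds = 9.
Need 2.25ⁿ ≥ 9 ÷ 0.25 = 36.
2.25⁴ = 25.62890625 falls short of 36 but 2.25⁵ = 59049/1024 reaches it, so n = 5.

5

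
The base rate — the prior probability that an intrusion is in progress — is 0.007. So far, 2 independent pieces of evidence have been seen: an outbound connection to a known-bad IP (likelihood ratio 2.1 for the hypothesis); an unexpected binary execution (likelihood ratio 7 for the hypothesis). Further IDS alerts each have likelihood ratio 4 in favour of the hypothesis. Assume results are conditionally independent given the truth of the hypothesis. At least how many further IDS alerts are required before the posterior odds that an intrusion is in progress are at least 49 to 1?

Prior odds = 0.007/0.993 = 7/993.
Combined Bayes factor of the evidence already in hand = 2.1 × 7 = 14.7.
Odds after that evidence = (7/993) × 14.7 = 343/3310.
Target odds = 49.
Need 4ⁿ ≥ 49 ÷ (343/3310) = 3310/7.
4⁴ = 256 falls short of 3310/7 but 4⁵ = 1024 reaches it, so n = 5.

5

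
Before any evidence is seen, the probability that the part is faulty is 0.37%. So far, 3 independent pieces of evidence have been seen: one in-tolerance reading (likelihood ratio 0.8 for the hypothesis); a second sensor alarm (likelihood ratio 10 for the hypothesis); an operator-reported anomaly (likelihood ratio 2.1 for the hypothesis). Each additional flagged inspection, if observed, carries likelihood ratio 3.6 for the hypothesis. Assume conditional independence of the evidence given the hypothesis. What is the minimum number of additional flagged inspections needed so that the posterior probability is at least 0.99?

Prior odds = 0.0037/0.9963 = 37/9963.
Combined Bayes factor of the evidence already in hand = 0.8 × 10 × 2.1 = 16.8.
Odds after that evidence = (37/9963) × 16.8 = 1036/16605.
Target odds = 0.99/0.01 = 99.
Need 3.6ⁿ ≥ 99 ÷ (1036/16605) = 1643895/1036.
3.6⁵ = 604.66176 falls short of 1643895/1036 but 3.6⁶ = 34012224/15625 reaches it, so n = 6.

6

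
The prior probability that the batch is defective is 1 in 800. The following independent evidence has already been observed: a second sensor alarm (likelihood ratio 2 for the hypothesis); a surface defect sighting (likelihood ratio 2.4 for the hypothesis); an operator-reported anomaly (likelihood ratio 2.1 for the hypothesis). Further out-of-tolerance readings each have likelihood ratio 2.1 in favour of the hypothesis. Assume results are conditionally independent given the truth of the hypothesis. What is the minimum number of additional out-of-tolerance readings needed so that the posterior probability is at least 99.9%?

16

Prior odds = 0.00125/0.99875 = 1/799.
Combined Bayes factor of the evidence already in hand = 2 × 2.4 × 2.1 = 10.08.
Odds after that evidence = (1/799) × 10.08 = 252/19975.
Target odds = 0.999/0.001 = 999.
Need 2.1ⁿ ≥ 999 ÷ (252/19975) = 2217225/28.
2.1¹⁵ ≈68122.3 falls short of 2217225/28 but 2.1¹⁶ ≈143057 reaches it, so n = 16.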